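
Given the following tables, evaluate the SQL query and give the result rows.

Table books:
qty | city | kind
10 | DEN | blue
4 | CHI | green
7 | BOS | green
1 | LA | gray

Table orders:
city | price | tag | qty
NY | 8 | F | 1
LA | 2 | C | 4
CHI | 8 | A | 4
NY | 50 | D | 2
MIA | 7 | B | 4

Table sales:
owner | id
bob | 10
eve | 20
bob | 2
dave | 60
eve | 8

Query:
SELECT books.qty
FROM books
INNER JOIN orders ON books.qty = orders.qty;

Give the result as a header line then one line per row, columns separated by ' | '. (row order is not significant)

After JOIN orders (4 rows):
books.qty | books.city | books.kind | orders.city | orders.price | orders.tag | orders.qty
4 | CHI | green | LA | 2 | C | 4
4 | CHI | green | CHI | 8 | A | 4
4 | CHI | green | MIA | 7 | B | 4
1 | LA | gray | NY | 8 | F | 1
After SELECT (4 rows):
books.qty
4
4
4
1

== RESULT ==
books.qty
4
4
4
1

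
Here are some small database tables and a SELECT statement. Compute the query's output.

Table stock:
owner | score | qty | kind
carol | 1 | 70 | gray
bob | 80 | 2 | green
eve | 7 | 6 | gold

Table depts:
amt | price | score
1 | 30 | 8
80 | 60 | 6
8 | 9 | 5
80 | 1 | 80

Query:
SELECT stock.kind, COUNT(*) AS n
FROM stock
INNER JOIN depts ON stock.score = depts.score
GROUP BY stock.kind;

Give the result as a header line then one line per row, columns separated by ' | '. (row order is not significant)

== RESULT ==
stock.kind | n
green | 1

Derivation:
After JOIN depts (1 rows):
stock.owner | stock.score | stock.qty | stock.kind | depts.amt | depts.price | depts.score
bob | 80 | 2 | green | 80 | 1 | 80
After GROUP BY (1 rows):
stock.kind | n
green | 1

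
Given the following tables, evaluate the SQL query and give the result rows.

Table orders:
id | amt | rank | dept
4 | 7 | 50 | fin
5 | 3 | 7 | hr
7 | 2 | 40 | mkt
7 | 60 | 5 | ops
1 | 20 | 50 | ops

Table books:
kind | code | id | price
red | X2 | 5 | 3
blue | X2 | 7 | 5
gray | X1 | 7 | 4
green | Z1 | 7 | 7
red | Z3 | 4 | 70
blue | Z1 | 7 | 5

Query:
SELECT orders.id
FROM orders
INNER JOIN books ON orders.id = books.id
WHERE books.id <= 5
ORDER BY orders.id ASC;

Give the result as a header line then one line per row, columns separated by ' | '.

== RESULT ==
orders.id
4
5

Derivation:
After JOIN books (10 rows):
orders.id | orders.amt | orders.rank | orders.dept | books.kind | books.code | books.id | books.price
4 | 7 | 50 | fin | red | Z3 | 4 | 70
5 | 3 | 7 | hr | red | X2 | 5 | 3
7 | 2 | 40 | mkt | blue | X2 | 7 | 5
7 | 2 | 40 | mkt | gray | X1 | 7 | 4
7 | 2 | 40 | mkt | green | Z1 | 7 | 7
7 | 2 | 40 | mkt | blue | Z1 | 7 | 5
7 | 60 | 5 | ops | blue | X2 | 7 | 5
7 | 60 | 5 | ops | gray | X1 | 7 | 4
7 | 60 | 5 | ops | green | Z1 | 7 | 7
7 | 60 | 5 | ops | blue | Z1 | 7 | 5
After WHERE (2 rows):
orders.id | orders.amt | orders.rank | orders.dept | books.kind | books.code | books.id | books.price
4 | 7 | 50 | fin | red | Z3 | 4 | 70
5 | 3 | 7 | hr | red | X2 | 5 | 3
After SELECT (2 rows):
orders.id
4
5
After ORDER BY (2 rows):
orders.id
4
5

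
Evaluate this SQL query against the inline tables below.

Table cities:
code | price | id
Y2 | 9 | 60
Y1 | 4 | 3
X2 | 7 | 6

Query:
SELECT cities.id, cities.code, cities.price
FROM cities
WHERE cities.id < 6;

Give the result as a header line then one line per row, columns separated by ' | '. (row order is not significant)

== RESULT ==
cities.id | cities.code | cities.price
3 | Y1 | 4

Derivation:
After WHERE (1 rows):
cities.code | cities.price | cities.id
Y1 | 4 | 3
After SELECT (1 rows):
cities.id | cities.code | cities.price
3 | Y1 | 4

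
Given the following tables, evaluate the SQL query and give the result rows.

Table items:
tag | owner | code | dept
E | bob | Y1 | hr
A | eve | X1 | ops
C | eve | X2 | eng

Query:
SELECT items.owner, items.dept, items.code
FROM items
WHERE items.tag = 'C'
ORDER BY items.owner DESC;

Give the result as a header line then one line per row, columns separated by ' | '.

== RESULT ==
items.owner | items.dept | items.code
eve | eng | X2

Derivation:
After WHERE (1 rows):
items.tag | items.owner | items.code | items.dept
C | eve | X2 | eng
After SELECT (1 rows):
items.owner | items.dept | items.code
eve | eng | X2
After ORDER BY (1 rows):
items.owner | items.dept | items.code
eve | eng | X2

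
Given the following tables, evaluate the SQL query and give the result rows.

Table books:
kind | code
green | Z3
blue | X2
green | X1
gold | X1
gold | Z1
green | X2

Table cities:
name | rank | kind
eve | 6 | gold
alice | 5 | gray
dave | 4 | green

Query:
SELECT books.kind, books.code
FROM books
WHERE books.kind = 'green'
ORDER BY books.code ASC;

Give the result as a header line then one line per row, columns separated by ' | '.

After WHERE (3 rows):
books.kind | books.code
green | Z3
green | X1
green | X2
After SELECT (3 rows):
books.kind | books.code
green | Z3
green | X1
green | X2
After ORDER BY (3 rows):
books.kind | books.code
green | X1
green | X2
green | Z3

== RESULT ==
books.kind | books.code
green | X1
green | X2
green | Z3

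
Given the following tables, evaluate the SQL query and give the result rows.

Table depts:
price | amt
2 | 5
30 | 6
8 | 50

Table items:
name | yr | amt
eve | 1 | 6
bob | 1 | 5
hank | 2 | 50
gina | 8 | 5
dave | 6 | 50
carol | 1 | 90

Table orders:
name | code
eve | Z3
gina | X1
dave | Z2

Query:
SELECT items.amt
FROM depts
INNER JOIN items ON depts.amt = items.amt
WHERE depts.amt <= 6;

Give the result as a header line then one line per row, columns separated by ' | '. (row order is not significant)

== RESULT ==
items.amt
5
5
6

Derivation:
After JOIN items (5 rows):
depts.price | depts.amt | items.name | items.yr | items.amt
2 | 5 | bob | 1 | 5
2 | 5 | gina | 8 | 5
30 | 6 | eve | 1 | 6
8 | 50 | hank | 2 | 50
8 | 50 | dave | 6 | 50
After WHERE (3 rows):
depts.price | depts.amt | items.name | items.yr | items.amt
2 | 5 | bob | 1 | 5
2 | 5 | gina | 8 | 5
30 | 6 | eve | 1 | 6
After SELECT (3 rows):
items.amt
5
5
6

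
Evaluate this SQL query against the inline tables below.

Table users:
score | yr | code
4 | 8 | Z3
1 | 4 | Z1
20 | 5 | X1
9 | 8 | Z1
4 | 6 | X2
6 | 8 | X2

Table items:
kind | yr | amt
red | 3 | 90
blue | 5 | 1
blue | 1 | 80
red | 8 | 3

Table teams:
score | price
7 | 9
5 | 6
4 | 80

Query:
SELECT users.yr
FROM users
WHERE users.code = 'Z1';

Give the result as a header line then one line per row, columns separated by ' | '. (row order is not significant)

== RESULT ==
users.yr
4
8

Derivation:
After WHERE (2 rows):
users.score | users.yr | users.code
1 | 4 | Z1
9 | 8 | Z1
After SELECT (2 rows):
users.yr
4
8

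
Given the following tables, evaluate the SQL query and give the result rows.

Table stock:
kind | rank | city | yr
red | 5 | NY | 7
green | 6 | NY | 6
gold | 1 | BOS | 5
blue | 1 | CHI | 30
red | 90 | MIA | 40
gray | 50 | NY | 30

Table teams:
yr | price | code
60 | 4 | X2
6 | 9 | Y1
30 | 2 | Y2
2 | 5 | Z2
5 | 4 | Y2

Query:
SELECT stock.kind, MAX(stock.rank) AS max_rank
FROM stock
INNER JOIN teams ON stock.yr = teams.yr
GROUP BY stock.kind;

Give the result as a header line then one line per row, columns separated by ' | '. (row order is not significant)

== RESULT ==
stock.kind | max_rank
green | 6
gold | 1
blue | 1
gray | 50

Derivation:
After JOIN teams (4 rows):
stock.kind | stock.rank | stock.city | stock.yr | teams.yr | teams.price | teams.code
green | 6 | NY | 6 | 6 | 9 | Y1
gold | 1 | BOS | 5 | 5 | 4 | Y2
blue | 1 | CHI | 30 | 30 | 2 | Y2
gray | 50 | NY | 30 | 30 | 2 | Y2
After GROUP BY (4 rows):
stock.kind | max_rank
green | 6
gold | 1
blue | 1
gray | 50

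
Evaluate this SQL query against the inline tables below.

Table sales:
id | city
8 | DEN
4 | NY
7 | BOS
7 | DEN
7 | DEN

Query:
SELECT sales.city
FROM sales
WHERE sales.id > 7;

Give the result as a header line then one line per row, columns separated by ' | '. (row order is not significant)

== RESULT ==
sales.city
DEN

Derivation:
After WHERE (1 rows):
sales.id | sales.city
8 | DEN
After SELECT (1 rows):
sales.city
DEN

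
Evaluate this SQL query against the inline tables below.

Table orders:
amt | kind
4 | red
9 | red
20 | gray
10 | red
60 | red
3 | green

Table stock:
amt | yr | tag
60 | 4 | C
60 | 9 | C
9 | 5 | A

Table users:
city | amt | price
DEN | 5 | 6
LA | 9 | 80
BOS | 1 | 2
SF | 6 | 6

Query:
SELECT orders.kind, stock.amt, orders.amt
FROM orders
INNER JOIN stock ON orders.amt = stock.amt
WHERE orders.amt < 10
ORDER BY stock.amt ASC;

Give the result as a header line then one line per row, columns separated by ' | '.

== RESULT ==
orders.kind | stock.amt | orders.amt
red | 9 | 9

Derivation:
After JOIN stock (3 rows):
orders.amt | orders.kind | stock.amt | stock.yr | stock.tag
9 | red | 9 | 5 | A
60 | red | 60 | 4 | C
60 | red | 60 | 9 | C
After WHERE (1 rows):
orders.amt | orders.kind | stock.amt | stock.yr | stock.tag
9 | red | 9 | 5 | A
After SELECT (1 rows):
orders.kind | stock.amt | orders.amt
red | 9 | 9
After ORDER BY (1 rows):
orders.kind | stock.amt | orders.amt
red | 9 | 9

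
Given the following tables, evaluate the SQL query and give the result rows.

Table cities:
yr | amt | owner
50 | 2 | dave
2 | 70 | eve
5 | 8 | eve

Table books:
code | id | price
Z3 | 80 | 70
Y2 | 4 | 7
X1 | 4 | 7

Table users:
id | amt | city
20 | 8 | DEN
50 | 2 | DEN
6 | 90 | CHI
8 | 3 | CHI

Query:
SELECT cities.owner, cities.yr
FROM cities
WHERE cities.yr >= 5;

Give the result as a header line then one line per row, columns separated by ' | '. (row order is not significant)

== RESULT ==
cities.owner | cities.yr
dave | 50
eve | 5

Derivation:
After WHERE (2 rows):
cities.yr | cities.amt | cities.owner
50 | 2 | dave
5 | 8 | eve
After SELECT (2 rows):
cities.owner | cities.yr
dave | 50
eve | 5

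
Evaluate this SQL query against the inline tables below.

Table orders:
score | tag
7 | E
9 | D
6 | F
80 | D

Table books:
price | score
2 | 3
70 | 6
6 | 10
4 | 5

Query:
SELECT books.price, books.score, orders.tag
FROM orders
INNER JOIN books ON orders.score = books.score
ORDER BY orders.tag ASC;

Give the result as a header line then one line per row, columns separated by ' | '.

After JOIN books (1 rows):
orders.score | orders.tag | books.price | books.score
6 | F | 70 | 6
After SELECT (1 rows):
books.price | books.score | orders.tag
70 | 6 | F
After ORDER BY (1 rows):
books.price | books.score | orders.tag
70 | 6 | F

== RESULT ==
books.price | books.score | orders.tag
70 | 6 | F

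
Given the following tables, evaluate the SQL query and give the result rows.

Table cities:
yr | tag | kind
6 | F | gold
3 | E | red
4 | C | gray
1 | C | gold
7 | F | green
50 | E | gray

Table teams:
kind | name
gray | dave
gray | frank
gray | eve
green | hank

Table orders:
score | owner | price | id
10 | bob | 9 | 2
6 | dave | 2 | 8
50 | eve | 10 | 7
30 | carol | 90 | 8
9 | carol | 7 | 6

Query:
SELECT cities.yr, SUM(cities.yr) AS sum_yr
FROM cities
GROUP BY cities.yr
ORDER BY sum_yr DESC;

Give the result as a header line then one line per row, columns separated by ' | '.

== RESULT ==
cities.yr | sum_yr
50 | 50
7 | 7
6 | 6
4 | 4
3 | 3
1 | 1

Derivation:
After GROUP BY (6 rows):
cities.yr | sum_yr
6 | 6
3 | 3
4 | 4
1 | 1
7 | 7
50 | 50
After ORDER BY (6 rows):
cities.yr | sum_yr
50 | 50
7 | 7
6 | 6
4 | 4
3 | 3
1 | 1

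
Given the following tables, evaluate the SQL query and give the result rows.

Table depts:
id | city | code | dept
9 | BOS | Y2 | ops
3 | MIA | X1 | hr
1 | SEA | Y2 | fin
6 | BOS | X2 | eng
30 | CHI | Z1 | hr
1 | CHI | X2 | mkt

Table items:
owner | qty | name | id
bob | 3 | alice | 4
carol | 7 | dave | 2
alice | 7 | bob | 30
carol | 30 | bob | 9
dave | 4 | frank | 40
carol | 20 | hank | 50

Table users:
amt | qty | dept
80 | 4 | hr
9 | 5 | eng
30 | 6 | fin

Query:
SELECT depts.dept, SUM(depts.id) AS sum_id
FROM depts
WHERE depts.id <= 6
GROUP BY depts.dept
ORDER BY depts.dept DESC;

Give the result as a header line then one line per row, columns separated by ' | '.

== RESULT ==
depts.dept | sum_id
mkt | 1
hr | 3
fin | 1
eng | 6

Derivation:
After WHERE (4 rows):
depts.id | depts.city | depts.code | depts.dept
3 | MIA | X1 | hr
1 | SEA | Y2 | fin
6 | BOS | X2 | eng
1 | CHI | X2 | mkt
After GROUP BY (4 rows):
depts.dept | sum_id
hr | 3
fin | 1
eng | 6
mkt | 1
After ORDER BY (4 rows):
depts.dept | sum_id
mkt | 1
hr | 3
fin | 1
eng | 6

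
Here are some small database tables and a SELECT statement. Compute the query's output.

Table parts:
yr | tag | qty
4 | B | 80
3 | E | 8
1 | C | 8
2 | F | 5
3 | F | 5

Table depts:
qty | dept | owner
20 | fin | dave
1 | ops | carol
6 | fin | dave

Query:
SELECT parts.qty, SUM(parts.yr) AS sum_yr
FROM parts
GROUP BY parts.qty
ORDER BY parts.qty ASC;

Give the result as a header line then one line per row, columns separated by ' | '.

After GROUP BY (3 rows):
parts.qty | sum_yr
80 | 4
8 | 4
5 | 5
After ORDER BY (3 rows):
parts.qty | sum_yr
5 | 5
8 | 4
80 | 4

== RESULT ==
parts.qty | sum_yr
5 | 5
8 | 4
80 | 4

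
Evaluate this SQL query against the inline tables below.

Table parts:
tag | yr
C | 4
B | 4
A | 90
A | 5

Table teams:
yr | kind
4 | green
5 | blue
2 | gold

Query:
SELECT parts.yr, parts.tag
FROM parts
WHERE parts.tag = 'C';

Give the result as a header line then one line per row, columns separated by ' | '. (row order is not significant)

After WHERE (1 rows):
parts.tag | parts.yr
C | 4
After SELECT (1 rows):
parts.yr | parts.tag
4 | C

== RESULT ==
parts.yr | parts.tag
4 | C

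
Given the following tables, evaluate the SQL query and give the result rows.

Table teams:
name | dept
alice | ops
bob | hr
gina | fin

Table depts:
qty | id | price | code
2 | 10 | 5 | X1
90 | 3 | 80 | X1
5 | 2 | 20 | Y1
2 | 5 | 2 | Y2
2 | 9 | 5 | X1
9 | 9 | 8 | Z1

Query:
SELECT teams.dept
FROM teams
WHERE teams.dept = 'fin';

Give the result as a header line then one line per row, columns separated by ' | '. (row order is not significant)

After WHERE (1 rows):
teams.name | teams.dept
gina | fin
After SELECT (1 rows):
teams.dept
fin

== RESULT ==
teams.dept
fin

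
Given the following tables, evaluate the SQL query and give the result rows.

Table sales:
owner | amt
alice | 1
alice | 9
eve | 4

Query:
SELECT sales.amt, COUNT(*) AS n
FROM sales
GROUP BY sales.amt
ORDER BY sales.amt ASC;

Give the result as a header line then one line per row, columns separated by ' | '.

After GROUP BY (3 rows):
sales.amt | n
1 | 1
9 | 1
4 | 1
After ORDER BY (3 rows):
sales.amt | n
1 | 1
4 | 1
9 | 1

== RESULT ==
sales.amt | n
1 | 1
4 | 1
9 | 1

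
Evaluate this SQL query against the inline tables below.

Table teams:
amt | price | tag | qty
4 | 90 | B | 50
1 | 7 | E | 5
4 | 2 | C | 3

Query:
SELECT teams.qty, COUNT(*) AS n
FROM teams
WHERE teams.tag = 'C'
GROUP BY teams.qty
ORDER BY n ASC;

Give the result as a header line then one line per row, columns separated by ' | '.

After WHERE (1 rows):
teams.amt | teams.price | teams.tag | teams.qty
4 | 2 | C | 3
After GROUP BY (1 rows):
teams.qty | n
3 | 1
After ORDER BY (1 rows):
teams.qty | n
3 | 1

== RESULT ==
teams.qty | n
3 | 1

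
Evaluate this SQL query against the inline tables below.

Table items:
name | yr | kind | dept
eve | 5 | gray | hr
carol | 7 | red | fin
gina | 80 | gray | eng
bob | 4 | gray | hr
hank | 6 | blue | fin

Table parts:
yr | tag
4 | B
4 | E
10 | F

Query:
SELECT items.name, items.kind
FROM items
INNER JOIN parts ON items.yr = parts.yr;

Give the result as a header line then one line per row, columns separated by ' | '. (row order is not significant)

After JOIN parts (2 rows):
items.name | items.yr | items.kind | items.dept | parts.yr | parts.tag
bob | 4 | gray | hr | 4 | B
bob | 4 | gray | hr | 4 | E
After SELECT (2 rows):
items.name | items.kind
bob | gray
bob | gray

== RESULT ==
items.name | items.kind
bob | gray
bob | gray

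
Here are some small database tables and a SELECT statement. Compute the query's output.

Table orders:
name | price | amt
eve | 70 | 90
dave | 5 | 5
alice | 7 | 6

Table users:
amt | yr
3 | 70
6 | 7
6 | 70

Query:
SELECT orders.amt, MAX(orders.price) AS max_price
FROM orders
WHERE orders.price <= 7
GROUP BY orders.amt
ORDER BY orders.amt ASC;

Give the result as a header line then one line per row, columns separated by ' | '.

== RESULT ==
orders.amt | max_price
5 | 5
6 | 7

Derivation:
After WHERE (2 rows):
orders.name | orders.price | orders.amt
dave | 5 | 5
alice | 7 | 6
After GROUP BY (2 rows):
orders.amt | max_price
5 | 5
6 | 7
After ORDER BY (2 rows):
orders.amt | max_price
5 | 5
6 | 7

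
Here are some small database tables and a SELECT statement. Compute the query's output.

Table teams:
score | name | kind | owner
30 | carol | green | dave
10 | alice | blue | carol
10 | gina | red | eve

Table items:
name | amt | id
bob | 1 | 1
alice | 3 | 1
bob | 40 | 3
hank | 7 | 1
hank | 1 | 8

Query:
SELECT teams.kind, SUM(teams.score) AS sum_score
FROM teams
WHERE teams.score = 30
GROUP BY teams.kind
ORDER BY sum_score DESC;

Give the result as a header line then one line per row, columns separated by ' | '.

== RESULT ==
teams.kind | sum_score
green | 30

Derivation:
After WHERE (1 rows):
teams.score | teams.name | teams.kind | teams.owner
30 | carol | green | dave
After GROUP BY (1 rows):
teams.kind | sum_score
green | 30
After ORDER BY (1 rows):
teams.kind | sum_score
green | 30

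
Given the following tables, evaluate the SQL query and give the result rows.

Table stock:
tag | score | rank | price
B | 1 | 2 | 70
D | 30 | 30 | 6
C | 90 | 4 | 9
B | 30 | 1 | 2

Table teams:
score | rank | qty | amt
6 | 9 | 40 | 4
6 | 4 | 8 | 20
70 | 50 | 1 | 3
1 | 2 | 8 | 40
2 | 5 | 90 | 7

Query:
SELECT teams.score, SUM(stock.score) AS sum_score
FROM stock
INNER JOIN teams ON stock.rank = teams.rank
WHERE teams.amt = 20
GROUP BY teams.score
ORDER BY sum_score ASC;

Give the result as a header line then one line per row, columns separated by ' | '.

After JOIN teams (2 rows):
stock.tag | stock.score | stock.rank | stock.price | teams.score | teams.rank | teams.qty | teams.amt
B | 1 | 2 | 70 | 1 | 2 | 8 | 40
C | 90 | 4 | 9 | 6 | 4 | 8 | 20
After WHERE (1 rows):
stock.tag | stock.score | stock.rank | stock.price | teams.score | teams.rank | teams.qty | teams.amt
C | 90 | 4 | 9 | 6 | 4 | 8 | 20
After GROUP BY (1 rows):
teams.score | sum_score
6 | 90
After ORDER BY (1 rows):
teams.score | sum_score
6 | 90

== RESULT ==
teams.score | sum_score
6 | 90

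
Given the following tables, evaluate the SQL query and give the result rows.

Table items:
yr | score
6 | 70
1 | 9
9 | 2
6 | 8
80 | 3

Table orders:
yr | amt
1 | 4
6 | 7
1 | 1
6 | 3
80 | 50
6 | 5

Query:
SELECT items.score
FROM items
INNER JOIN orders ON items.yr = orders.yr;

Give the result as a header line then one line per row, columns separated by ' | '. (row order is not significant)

After JOIN orders (9 rows):
items.yr | items.score | orders.yr | orders.amt
6 | 70 | 6 | 7
6 | 70 | 6 | 3
6 | 70 | 6 | 5
1 | 9 | 1 | 4
1 | 9 | 1 | 1
6 | 8 | 6 | 7
6 | 8 | 6 | 3
6 | 8 | 6 | 5
80 | 3 | 80 | 50
After SELECT (9 rows):
items.score
70
70
70
9
9
8
8
8
3

== RESULT ==
items.score
70
70
70
9
9
8
8
8
3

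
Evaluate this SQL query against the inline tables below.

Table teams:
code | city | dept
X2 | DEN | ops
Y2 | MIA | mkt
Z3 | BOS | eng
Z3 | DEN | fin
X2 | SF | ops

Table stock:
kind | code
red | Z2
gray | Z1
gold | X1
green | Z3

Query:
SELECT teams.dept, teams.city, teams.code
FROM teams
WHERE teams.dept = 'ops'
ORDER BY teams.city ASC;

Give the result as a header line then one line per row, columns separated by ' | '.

== RESULT ==
teams.dept | teams.city | teams.code
ops | DEN | X2
ops | SF | X2

Derivation:
After WHERE (2 rows):
teams.code | teams.city | teams.dept
X2 | DEN | ops
X2 | SF | ops
After SELECT (2 rows):
teams.dept | teams.city | teams.code
ops | DEN | X2
ops | SF | X2
After ORDER BY (2 rows):
teams.dept | teams.city | teams.code
ops | DEN | X2
ops | SF | X2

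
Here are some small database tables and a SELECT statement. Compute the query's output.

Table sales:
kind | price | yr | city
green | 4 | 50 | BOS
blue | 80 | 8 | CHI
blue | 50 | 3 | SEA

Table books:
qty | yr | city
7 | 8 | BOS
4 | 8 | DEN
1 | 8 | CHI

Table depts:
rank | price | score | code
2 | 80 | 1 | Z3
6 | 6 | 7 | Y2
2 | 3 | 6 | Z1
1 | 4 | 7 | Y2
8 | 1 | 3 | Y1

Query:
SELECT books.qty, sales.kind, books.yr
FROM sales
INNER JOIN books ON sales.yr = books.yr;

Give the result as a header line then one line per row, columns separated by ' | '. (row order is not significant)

== RESULT ==
books.qty | sales.kind | books.yr
7 | blue | 8
4 | blue | 8
1 | blue | 8

Derivation:
After JOIN books (3 rows):
sales.kind | sales.price | sales.yr | sales.city | books.qty | books.yr | books.city
blue | 80 | 8 | CHI | 7 | 8 | BOS
blue | 80 | 8 | CHI | 4 | 8 | DEN
blue | 80 | 8 | CHI | 1 | 8 | CHI
After SELECT (3 rows):
books.qty | sales.kind | books.yr
7 | blue | 8
4 | blue | 8
1 | blue | 8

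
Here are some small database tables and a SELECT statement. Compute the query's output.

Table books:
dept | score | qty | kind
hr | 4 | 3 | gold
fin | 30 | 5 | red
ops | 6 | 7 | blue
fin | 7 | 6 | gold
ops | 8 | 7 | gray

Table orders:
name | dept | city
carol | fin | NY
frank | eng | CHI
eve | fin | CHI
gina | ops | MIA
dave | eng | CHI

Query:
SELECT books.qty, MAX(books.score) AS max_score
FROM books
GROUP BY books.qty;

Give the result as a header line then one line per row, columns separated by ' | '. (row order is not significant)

After GROUP BY (4 rows):
books.qty | max_score
3 | 4
5 | 30
7 | 8
6 | 7

== RESULT ==
books.qty | max_score
3 | 4
5 | 30
7 | 8
6 | 7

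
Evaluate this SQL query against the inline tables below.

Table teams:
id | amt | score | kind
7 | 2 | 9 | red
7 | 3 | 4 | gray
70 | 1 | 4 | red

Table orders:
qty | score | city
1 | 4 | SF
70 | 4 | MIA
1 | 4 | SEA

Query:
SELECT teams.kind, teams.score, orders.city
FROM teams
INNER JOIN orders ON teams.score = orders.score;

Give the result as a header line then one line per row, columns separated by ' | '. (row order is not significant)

== RESULT ==
teams.kind | teams.score | orders.city
gray | 4 | SF
gray | 4 | MIA
gray | 4 | SEA
red | 4 | SF
red | 4 | MIA
red | 4 | SEA

Derivation:
After JOIN orders (6 rows):
teams.id | teams.amt | teams.score | teams.kind | orders.qty | orders.score | orders.city
7 | 3 | 4 | gray | 1 | 4 | SF
7 | 3 | 4 | gray | 70 | 4 | MIA
7 | 3 | 4 | gray | 1 | 4 | SEA
70 | 1 | 4 | red | 1 | 4 | SF
70 | 1 | 4 | red | 70 | 4 | MIA
70 | 1 | 4 | red | 1 | 4 | SEA
After SELECT (6 rows):
teams.kind | teams.score | orders.city
gray | 4 | SF
gray | 4 | MIA
gray | 4 | SEA
red | 4 | SF
red | 4 | MIA
red | 4 | SEA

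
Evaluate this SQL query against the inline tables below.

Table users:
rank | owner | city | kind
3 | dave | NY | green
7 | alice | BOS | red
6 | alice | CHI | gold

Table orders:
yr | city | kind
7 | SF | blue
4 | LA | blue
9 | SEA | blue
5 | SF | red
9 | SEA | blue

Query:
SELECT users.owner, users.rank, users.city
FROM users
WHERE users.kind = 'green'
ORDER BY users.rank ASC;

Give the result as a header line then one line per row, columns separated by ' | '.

After WHERE (1 rows):
users.rank | users.owner | users.city | users.kind
3 | dave | NY | green
After SELECT (1 rows):
users.owner | users.rank | users.city
dave | 3 | NY
After ORDER BY (1 rows):
users.owner | users.rank | users.city
dave | 3 | NY

== RESULT ==
users.owner | users.rank | users.city
dave | 3 | NY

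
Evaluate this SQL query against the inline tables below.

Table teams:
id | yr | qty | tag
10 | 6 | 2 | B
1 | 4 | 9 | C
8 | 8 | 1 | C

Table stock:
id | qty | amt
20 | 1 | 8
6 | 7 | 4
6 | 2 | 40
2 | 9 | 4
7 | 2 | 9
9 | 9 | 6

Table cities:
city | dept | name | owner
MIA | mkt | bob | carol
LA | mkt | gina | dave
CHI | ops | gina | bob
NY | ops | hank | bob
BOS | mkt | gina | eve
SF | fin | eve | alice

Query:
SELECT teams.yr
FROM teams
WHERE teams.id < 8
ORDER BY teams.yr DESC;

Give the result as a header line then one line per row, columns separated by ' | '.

After WHERE (1 rows):
teams.id | teams.yr | teams.qty | teams.tag
1 | 4 | 9 | C
After SELECT (1 rows):
teams.yr
4
After ORDER BY (1 rows):
teams.yr
4

== RESULT ==
teams.yr
4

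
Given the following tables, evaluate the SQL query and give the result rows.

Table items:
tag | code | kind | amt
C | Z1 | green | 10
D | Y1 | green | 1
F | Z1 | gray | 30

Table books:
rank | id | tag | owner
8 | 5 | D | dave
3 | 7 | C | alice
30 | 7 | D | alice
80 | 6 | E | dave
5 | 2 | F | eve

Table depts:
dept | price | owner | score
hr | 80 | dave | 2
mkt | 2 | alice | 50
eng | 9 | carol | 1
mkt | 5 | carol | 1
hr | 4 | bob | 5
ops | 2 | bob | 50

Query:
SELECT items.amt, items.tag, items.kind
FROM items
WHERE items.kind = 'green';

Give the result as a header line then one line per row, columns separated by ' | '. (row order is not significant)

== RESULT ==
items.amt | items.tag | items.kind
10 | C | green
1 | D | green

Derivation:
After WHERE (2 rows):
items.tag | items.code | items.kind | items.amt
C | Z1 | green | 10
D | Y1 | green | 1
After SELECT (2 rows):
items.amt | items.tag | items.kind
10 | C | green
1 | D | green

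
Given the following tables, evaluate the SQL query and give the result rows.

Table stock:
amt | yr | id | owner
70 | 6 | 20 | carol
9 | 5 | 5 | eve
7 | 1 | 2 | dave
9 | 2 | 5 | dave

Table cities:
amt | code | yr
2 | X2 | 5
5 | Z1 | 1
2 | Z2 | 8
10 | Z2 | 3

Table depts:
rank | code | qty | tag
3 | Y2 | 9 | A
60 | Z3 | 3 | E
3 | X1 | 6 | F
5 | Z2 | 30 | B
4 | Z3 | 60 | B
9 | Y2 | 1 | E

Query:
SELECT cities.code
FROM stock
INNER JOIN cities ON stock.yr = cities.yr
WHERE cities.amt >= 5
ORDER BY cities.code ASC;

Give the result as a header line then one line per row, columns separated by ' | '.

== RESULT ==
cities.code
Z1

Derivation:
After JOIN cities (2 rows):
stock.amt | stock.yr | stock.id | stock.owner | cities.amt | cities.code | cities.yr
9 | 5 | 5 | eve | 2 | X2 | 5
7 | 1 | 2 | dave | 5 | Z1 | 1
After WHERE (1 rows):
stock.amt | stock.yr | stock.id | stock.owner | cities.amt | cities.code | cities.yr
7 | 1 | 2 | dave | 5 | Z1 | 1
After SELECT (1 rows):
cities.code
Z1
After ORDER BY (1 rows):
cities.code
Z1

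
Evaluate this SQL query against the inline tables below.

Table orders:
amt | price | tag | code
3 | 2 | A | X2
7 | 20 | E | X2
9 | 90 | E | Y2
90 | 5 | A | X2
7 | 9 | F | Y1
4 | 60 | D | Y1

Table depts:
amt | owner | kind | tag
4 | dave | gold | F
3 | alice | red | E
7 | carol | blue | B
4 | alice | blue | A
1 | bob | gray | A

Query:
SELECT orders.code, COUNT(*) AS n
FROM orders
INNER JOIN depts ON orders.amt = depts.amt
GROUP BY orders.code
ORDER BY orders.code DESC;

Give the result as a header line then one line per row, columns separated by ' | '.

== RESULT ==
orders.code | n
Y1 | 3
X2 | 2

Derivation:
After JOIN depts (5 rows):
orders.amt | orders.price | orders.tag | orders.code | depts.amt | depts.owner | depts.kind | depts.tag
3 | 2 | A | X2 | 3 | alice | red | E
7 | 20 | E | X2 | 7 | carol | blue | B
7 | 9 | F | Y1 | 7 | carol | blue | B
4 | 60 | D | Y1 | 4 | dave | gold | F
4 | 60 | D | Y1 | 4 | alice | blue | A
After GROUP BY (2 rows):
orders.code | n
X2 | 2
Y1 | 3
After ORDER BY (2 rows):
orders.code | n
Y1 | 3
X2 | 2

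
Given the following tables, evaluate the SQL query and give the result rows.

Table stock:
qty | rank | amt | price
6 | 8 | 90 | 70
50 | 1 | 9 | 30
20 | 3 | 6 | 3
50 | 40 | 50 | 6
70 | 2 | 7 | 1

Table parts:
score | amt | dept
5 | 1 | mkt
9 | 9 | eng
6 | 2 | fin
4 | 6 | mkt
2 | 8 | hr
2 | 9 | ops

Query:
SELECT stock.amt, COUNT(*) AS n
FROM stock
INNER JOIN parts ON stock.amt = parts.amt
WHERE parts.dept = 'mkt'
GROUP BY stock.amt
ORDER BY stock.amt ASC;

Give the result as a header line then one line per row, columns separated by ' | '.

== RESULT ==
stock.amt | n
6 | 1

Derivation:
After JOIN parts (3 rows):
stock.qty | stock.rank | stock.amt | stock.price | parts.score | parts.amt | parts.dept
50 | 1 | 9 | 30 | 9 | 9 | eng
50 | 1 | 9 | 30 | 2 | 9 | ops
20 | 3 | 6 | 3 | 4 | 6 | mkt
After WHERE (1 rows):
stock.qty | stock.rank | stock.amt | stock.price | parts.score | parts.amt | parts.dept
20 | 3 | 6 | 3 | 4 | 6 | mkt
After GROUP BY (1 rows):
stock.amt | n
6 | 1
After ORDER BY (1 rows):
stock.amt | n
6 | 1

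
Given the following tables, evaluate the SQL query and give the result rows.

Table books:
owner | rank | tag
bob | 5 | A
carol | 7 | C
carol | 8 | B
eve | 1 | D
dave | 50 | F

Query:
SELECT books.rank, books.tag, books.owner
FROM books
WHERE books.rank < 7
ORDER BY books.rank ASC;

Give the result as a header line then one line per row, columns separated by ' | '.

After WHERE (2 rows):
books.owner | books.rank | books.tag
bob | 5 | A
eve | 1 | D
After SELECT (2 rows):
books.rank | books.tag | books.owner
5 | A | bob
1 | D | eve
After ORDER BY (2 rows):
books.rank | books.tag | books.owner
1 | D | eve
5 | A | bob

== RESULT ==
books.rank | books.tag | books.owner
1 | D | eve
5 | A | bob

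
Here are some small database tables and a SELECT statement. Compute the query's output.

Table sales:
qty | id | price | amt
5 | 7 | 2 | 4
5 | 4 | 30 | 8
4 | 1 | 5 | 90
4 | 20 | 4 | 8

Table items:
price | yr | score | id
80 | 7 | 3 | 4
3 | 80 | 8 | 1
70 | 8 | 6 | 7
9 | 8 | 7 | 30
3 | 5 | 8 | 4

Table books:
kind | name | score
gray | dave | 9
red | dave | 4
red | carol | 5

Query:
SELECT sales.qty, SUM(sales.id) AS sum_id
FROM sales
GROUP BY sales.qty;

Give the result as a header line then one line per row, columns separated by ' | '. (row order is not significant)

After GROUP BY (2 rows):
sales.qty | sum_id
5 | 11
4 | 21

== RESULT ==
sales.qty | sum_id
5 | 11
4 | 21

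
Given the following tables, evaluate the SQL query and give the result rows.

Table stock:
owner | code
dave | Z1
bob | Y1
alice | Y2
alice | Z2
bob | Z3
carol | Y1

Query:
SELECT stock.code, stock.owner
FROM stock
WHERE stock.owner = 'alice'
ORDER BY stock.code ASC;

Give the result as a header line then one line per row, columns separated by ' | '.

After WHERE (2 rows):
stock.owner | stock.code
alice | Y2
alice | Z2
After SELECT (2 rows):
stock.code | stock.owner
Y2 | alice
Z2 | alice
After ORDER BY (2 rows):
stock.code | stock.owner
Y2 | alice
Z2 | alice

== RESULT ==
stock.code | stock.owner
Y2 | alice
Z2 | alice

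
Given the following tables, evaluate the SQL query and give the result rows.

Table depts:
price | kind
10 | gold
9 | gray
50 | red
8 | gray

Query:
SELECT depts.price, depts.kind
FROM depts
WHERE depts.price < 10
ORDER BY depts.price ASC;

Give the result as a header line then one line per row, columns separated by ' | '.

== RESULT ==
depts.price | depts.kind
8 | gray
9 | gray

Derivation:
After WHERE (2 rows):
depts.price | depts.kind
9 | gray
8 | gray
After SELECT (2 rows):
depts.price | depts.kind
9 | gray
8 | gray
After ORDER BY (2 rows):
depts.price | depts.kind
8 | gray
9 | gray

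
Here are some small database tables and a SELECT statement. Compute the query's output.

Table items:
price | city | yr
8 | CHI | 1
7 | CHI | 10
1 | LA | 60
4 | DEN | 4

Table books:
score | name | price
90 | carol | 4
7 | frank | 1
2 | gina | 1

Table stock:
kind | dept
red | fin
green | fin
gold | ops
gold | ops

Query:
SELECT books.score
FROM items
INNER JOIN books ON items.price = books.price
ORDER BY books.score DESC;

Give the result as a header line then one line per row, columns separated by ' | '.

== RESULT ==
books.score
90
7
2

Derivation:
After JOIN books (3 rows):
items.price | items.city | items.yr | books.score | books.name | books.price
1 | LA | 60 | 7 | frank | 1
1 | LA | 60 | 2 | gina | 1
4 | DEN | 4 | 90 | carol | 4
After SELECT (3 rows):
books.score
7
2
90
After ORDER BY (3 rows):
books.score
90
7
2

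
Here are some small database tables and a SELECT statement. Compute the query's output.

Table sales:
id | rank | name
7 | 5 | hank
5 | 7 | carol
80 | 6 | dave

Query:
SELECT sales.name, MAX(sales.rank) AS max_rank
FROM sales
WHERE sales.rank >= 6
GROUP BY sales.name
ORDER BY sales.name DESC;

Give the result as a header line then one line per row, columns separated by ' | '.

After WHERE (2 rows):
sales.id | sales.rank | sales.name
5 | 7 | carol
80 | 6 | dave
After GROUP BY (2 rows):
sales.name | max_rank
carol | 7
dave | 6
After ORDER BY (2 rows):
sales.name | max_rank
dave | 6
carol | 7

== RESULT ==
sales.name | max_rank
dave | 6
carol | 7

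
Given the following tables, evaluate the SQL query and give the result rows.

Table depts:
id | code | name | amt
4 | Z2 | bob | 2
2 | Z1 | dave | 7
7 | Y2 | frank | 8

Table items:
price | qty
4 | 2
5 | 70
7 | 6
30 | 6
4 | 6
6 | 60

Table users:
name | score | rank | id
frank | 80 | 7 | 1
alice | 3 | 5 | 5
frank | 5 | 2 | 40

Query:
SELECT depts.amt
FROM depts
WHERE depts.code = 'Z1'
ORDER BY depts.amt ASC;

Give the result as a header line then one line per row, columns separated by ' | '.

After WHERE (1 rows):
depts.id | depts.code | depts.name | depts.amt
2 | Z1 | dave | 7
After SELECT (1 rows):
depts.amt
7
After ORDER BY (1 rows):
depts.amt
7

== RESULT ==
depts.amt
7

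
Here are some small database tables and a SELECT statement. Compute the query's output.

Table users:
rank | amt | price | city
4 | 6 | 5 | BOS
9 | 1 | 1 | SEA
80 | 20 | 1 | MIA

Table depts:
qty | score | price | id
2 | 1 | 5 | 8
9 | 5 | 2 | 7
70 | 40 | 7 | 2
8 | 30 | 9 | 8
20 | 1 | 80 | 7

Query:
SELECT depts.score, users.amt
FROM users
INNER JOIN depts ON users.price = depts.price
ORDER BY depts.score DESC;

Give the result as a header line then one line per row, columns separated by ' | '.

After JOIN depts (1 rows):
users.rank | users.amt | users.price | users.city | depts.qty | depts.score | depts.price | depts.id
4 | 6 | 5 | BOS | 2 | 1 | 5 | 8
After SELECT (1 rows):
depts.score | users.amt
1 | 6
After ORDER BY (1 rows):
depts.score | users.amt
1 | 6

== RESULT ==
depts.score | users.amt
1 | 6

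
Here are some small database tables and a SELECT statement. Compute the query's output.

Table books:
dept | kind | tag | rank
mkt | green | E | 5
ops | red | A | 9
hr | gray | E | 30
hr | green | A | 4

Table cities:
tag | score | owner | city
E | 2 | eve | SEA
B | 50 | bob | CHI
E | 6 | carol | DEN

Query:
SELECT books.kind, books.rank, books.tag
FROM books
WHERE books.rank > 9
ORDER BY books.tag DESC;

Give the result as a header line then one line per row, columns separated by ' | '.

== RESULT ==
books.kind | books.rank | books.tag
gray | 30 | E

Derivation:
After WHERE (1 rows):
books.dept | books.kind | books.tag | books.rank
hr | gray | E | 30
After SELECT (1 rows):
books.kind | books.rank | books.tag
gray | 30 | E
After ORDER BY (1 rows):
books.kind | books.rank | books.tag
gray | 30 | E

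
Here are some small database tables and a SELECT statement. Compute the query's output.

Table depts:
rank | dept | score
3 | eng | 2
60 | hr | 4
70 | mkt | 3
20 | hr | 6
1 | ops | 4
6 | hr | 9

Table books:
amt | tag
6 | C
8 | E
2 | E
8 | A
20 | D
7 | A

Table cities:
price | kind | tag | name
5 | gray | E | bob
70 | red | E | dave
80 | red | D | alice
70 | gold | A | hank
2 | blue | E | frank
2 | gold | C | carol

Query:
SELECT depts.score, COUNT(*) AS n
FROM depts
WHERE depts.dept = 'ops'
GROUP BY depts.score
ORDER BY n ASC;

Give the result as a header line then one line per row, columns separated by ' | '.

== RESULT ==
depts.score | n
4 | 1

Derivation:
After WHERE (1 rows):
depts.rank | depts.dept | depts.score
1 | ops | 4
After GROUP BY (1 rows):
depts.score | n
4 | 1
After ORDER BY (1 rows):
depts.score | n
4 | 1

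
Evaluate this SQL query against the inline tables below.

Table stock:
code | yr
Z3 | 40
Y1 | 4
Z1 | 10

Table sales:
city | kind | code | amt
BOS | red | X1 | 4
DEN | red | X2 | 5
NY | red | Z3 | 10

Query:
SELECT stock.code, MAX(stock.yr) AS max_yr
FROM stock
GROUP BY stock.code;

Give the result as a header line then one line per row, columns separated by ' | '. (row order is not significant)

== RESULT ==
stock.code | max_yr
Z3 | 40
Y1 | 4
Z1 | 10

Derivation:
After GROUP BY (3 rows):
stock.code | max_yr
Z3 | 40
Y1 | 4
Z1 | 10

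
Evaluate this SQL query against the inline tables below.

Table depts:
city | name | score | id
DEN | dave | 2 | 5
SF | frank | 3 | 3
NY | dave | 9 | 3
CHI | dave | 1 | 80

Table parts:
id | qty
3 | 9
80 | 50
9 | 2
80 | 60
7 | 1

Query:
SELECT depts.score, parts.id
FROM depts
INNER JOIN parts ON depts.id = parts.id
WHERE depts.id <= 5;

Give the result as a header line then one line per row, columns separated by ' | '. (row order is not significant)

== RESULT ==
depts.score | parts.id
3 | 3
9 | 3

Derivation:
After JOIN parts (4 rows):
depts.city | depts.name | depts.score | depts.id | parts.id | parts.qty
SF | frank | 3 | 3 | 3 | 9
NY | dave | 9 | 3 | 3 | 9
CHI | dave | 1 | 80 | 80 | 50
CHI | dave | 1 | 80 | 80 | 60
After WHERE (2 rows):
depts.city | depts.name | depts.score | depts.id | parts.id | parts.qty
SF | frank | 3 | 3 | 3 | 9
NY | dave | 9 | 3 | 3 | 9
After SELECT (2 rows):
depts.score | parts.id
3 | 3
9 | 3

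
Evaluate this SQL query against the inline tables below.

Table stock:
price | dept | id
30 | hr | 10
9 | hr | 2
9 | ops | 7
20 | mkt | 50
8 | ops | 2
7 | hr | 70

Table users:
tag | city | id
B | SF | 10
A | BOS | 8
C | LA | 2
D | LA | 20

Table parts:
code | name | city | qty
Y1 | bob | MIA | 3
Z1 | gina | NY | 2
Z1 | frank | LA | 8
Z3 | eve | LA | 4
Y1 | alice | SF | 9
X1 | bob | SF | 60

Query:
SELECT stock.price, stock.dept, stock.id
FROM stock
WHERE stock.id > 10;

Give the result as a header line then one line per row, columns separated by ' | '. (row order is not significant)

== RESULT ==
stock.price | stock.dept | stock.id
20 | mkt | 50
7 | hr | 70

Derivation:
After WHERE (2 rows):
stock.price | stock.dept | stock.id
20 | mkt | 50
7 | hr | 70
After SELECT (2 rows):
stock.price | stock.dept | stock.id
20 | mkt | 50
7 | hr | 70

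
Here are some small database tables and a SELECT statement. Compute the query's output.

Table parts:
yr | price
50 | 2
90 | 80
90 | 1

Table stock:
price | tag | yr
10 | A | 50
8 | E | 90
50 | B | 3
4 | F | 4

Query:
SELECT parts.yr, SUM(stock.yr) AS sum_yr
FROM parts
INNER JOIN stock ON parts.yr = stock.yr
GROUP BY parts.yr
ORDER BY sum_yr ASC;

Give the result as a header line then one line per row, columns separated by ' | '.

After JOIN stock (3 rows):
parts.yr | parts.price | stock.price | stock.tag | stock.yr
50 | 2 | 10 | A | 50
90 | 80 | 8 | E | 90
90 | 1 | 8 | E | 90
After GROUP BY (2 rows):
parts.yr | sum_yr
50 | 50
90 | 180
After ORDER BY (2 rows):
parts.yr | sum_yr
50 | 50
90 | 180

== RESULT ==
parts.yr | sum_yr
50 | 50
90 | 180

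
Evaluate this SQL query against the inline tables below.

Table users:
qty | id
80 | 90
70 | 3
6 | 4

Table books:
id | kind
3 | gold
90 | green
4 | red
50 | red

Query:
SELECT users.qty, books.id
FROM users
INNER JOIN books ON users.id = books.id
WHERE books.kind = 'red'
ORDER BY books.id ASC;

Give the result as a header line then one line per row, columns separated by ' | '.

After JOIN books (3 rows):
users.qty | users.id | books.id | books.kind
80 | 90 | 90 | green
70 | 3 | 3 | gold
6 | 4 | 4 | red
After WHERE (1 rows):
users.qty | users.id | books.id | books.kind
6 | 4 | 4 | red
After SELECT (1 rows):
users.qty | books.id
6 | 4
After ORDER BY (1 rows):
users.qty | books.id
6 | 4

== RESULT ==
users.qty | books.id
6 | 4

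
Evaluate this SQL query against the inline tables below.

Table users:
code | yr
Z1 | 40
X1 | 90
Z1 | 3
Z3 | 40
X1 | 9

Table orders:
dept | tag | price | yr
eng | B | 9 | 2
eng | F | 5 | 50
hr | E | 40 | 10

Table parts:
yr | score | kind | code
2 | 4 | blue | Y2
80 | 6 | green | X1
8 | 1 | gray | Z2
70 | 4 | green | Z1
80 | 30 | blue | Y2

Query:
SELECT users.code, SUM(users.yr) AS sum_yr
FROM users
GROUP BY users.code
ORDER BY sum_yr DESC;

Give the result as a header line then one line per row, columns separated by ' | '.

== RESULT ==
users.code | sum_yr
X1 | 99
Z1 | 43
Z3 | 40

Derivation:
After GROUP BY (3 rows):
users.code | sum_yr
Z1 | 43
X1 | 99
Z3 | 40
After ORDER BY (3 rows):
users.code | sum_yr
X1 | 99
Z1 | 43
Z3 | 40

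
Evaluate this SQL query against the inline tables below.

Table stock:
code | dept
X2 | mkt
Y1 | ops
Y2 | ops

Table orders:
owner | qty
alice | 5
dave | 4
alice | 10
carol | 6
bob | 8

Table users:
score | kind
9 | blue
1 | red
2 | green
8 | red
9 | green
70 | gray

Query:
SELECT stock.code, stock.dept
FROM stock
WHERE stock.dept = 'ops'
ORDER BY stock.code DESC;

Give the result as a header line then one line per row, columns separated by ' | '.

After WHERE (2 rows):
stock.code | stock.dept
Y1 | ops
Y2 | ops
After SELECT (2 rows):
stock.code | stock.dept
Y1 | ops
Y2 | ops
After ORDER BY (2 rows):
stock.code | stock.dept
Y2 | ops
Y1 | ops

== RESULT ==
stock.code | stock.dept
Y2 | ops
Y1 | ops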